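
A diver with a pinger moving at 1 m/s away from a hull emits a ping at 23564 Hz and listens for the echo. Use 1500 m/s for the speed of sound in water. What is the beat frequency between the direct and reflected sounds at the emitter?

31.4 Hz

The hull receives the sound from a moving source: f₁ = f₀ · v/(v + v_e) = 23564 × 1500/1501 ≈ 23548.3 Hz.
On the return leg the diver with a pinger is a moving observer: f₂ = f₁ · (v − v_e)/v = 23548.3 × 1499/1500 ≈ 23532.6 Hz.
Equivalently f₂ = f₀ · (v − v_e)/(v + v_e).
Beat against the emitted tone: |f₂ − f₀| = 2v_e·f₀/(v + v_e) = 2 × 1 × 23564/1501 ≈ 31.4 Hz.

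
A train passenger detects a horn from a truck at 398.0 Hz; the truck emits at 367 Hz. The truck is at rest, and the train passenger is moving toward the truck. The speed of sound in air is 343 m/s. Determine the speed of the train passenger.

29 m/s

f' = f · (v + v_o)/v ⇒ v_o = v · |f'/f − 1|.
v_o = 343 × |398.0/367 − 1| = 343 × 0.08447 ≈ 29 m/s.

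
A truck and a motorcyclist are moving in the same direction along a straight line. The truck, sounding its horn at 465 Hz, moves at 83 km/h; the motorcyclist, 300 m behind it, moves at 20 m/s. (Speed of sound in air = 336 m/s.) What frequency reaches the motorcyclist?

83 km/h = 23.06 m/s.
The motorcyclist is behind, so the truck is moving away from it while the motorcyclist is moving toward the truck.
General Doppler shift: f' = f · (v + v_o)/(v + v_s).
f' = 465 × (336 + 20)/(336 + 23.06) = 465 × 356/359.06 ≈ 461 Hz.

461 Hz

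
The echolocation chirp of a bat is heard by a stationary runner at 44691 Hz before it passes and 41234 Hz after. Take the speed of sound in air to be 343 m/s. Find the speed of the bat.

13.8 m/s

f₁/f₂ = (v + v_s)/(v − v_s), so v_s = v · (f₁ − f₂)/(f₁ + f₂).
v_s = 343 × (44691 − 41234)/(44691 + 41234) = 343 × 3457/85925 ≈ 13.8 m/s.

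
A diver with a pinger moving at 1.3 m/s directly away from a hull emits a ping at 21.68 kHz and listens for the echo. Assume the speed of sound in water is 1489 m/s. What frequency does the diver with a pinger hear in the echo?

The hull receives the sound from a moving source: f₁ = f₀ · v/(v + v_e) = 21.68 × 1489/1490.3 ≈ 21.7 kHz.
On the return leg the diver with a pinger is a moving observer: f₂ = f₁ · (v − v_e)/v = 21.7 × 1487.7/1489 ≈ 21.6 kHz.

21.6 kHz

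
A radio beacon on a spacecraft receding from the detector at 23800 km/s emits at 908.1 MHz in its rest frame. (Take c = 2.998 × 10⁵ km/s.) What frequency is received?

838.7 MHz

β = v/c = 23800/299800 = 0.0794.
Relativistic Doppler for frequency: f' = f₀ · √((1 − β)/(1 + β)).
f' = 908.1 × √(0.9206/1.0794) = 908.1 × 0.92353 ≈ 838.7 MHz.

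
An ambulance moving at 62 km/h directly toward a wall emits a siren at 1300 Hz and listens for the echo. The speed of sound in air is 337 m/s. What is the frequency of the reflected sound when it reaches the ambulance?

62 km/h = 17.22 m/s.
The wall receives the sound from a moving source: f₁ = f₀ · v/(v − v_e) = 1300 × 337/319.78 ≈ 1370 Hz.
On the return leg the ambulance is a moving observer: f₂ = f₁ · (v + v_e)/v = 1370 × 354.22/337 ≈ 1440 Hz.

1440 Hz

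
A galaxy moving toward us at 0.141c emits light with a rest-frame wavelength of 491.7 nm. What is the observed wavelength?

Relativistic Doppler for wavelength: λ' = λ₀ · √((1 − β)/(1 + β)).
λ' = 491.7 × √(0.8590/1.1410) = 491.7 × 0.86767 ≈ 426.6 nm.

426.6 nm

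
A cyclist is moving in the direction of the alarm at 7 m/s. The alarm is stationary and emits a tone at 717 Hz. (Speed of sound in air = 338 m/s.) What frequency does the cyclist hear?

732 Hz

Moving observer, stationary source: f' = f · (v + v_o)/v.
f' = 717 × (338 + 7)/338 = 717 × 345/338 ≈ 732 Hz.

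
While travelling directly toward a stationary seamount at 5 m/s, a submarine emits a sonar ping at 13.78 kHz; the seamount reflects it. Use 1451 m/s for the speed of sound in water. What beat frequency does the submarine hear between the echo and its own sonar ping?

The seamount receives the sound from a moving source: f₁ = f₀ · v/(v − v_e) = 13.78 × 1451/1446 ≈ 13.8276 kHz.
On the return leg the submarine is a moving observer: f₂ = f₁ · (v + v_e)/v = 13.8276 × 1456/1451 ≈ 13.8753 kHz.
Equivalently f₂ = f₀ · (v + v_e)/(v − v_e).
Beat against the emitted tone (with f₀ = 13780 Hz): |f₂ − f₀| = 2v_e·f₀/(v − v_e) = 2 × 5 × 13780/1446 ≈ 95 Hz.

95 Hz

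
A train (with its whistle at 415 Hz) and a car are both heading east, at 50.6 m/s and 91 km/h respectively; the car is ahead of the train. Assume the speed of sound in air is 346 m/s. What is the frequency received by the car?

91 km/h = 25.28 m/s.
The car is ahead, so the train is moving toward it while the car is moving away from the train.
With source approaching and observer receding, f' = f · (v − v_o)/(v − v_s).
f' = 415 × (346 − 25.28)/(346 − 50.6) = 415 × 320.72/295.4 ≈ 451 Hz.

451 Hz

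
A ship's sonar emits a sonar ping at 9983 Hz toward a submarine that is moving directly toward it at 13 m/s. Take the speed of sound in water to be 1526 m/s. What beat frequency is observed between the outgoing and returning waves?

At the submarine (a moving observer), f₁ = f₀ · (v + u)/v = 9983 × 1539/1526 ≈ 10068.0 Hz.
On reflection it acts as a source moving toward the stationary detector: f₂ = f₁ · v/(v − u) = 10068.0 × 1526/1513 ≈ 10154.6 Hz.
Beat frequency: |f₂ − f₀| = 2u·f₀/(v − u) = 2 × 13 × 9983/1513 ≈ 172 Hz.

172 Hz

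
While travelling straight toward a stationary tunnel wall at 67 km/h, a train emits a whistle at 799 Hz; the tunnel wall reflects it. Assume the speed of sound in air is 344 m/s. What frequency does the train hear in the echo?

890 Hz

67 km/h = 18.61 m/s.
The tunnel wall receives the sound from a moving source: f₁ = f₀ · v/(v − v_e) = 799 × 344/325.39 ≈ 845 Hz.
On the return leg the train is a moving observer: f₂ = f₁ · (v + v_e)/v = 845 × 362.61/344 ≈ 890 Hz.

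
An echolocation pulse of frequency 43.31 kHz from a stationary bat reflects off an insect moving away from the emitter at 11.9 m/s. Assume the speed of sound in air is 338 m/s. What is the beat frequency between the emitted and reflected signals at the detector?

2946 Hz

The insect first receives the wave as a moving observer: f₁ = f₀ · (v − u)/v = 43.31 × (338 − 11.9)/338 ≈ 41.79 kHz.
On reflection it acts as a source moving away from the stationary detector: f₂ = f₁ · v/(v + u) = 41.79 × 338/349.9 ≈ 40.36 kHz.
Equivalently f₂ = f₀ · (v − u)/(v + u).
Beat frequency (with f₀ = 43310 Hz): |f₂ − f₀| = 2u·f₀/(v + u) = 2 × 11.9 × 43310/349.9 ≈ 2946 Hz.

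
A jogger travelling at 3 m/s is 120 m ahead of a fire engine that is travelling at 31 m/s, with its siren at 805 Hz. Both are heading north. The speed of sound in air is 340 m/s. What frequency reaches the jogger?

878 Hz

The jogger is ahead, so the fire engine is moving toward it while the jogger is moving away from the fire engine.
General Doppler shift: f' = f · (v − v_o)/(v − v_s).
f' = 805 × (340 − 3)/(340 − 31) = 805 × 337/309 ≈ 878 Hz.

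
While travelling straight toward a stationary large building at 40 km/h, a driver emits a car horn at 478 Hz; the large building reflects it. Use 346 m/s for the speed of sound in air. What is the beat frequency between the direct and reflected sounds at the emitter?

40 km/h = 11.11 m/s.
The large building receives the sound from a moving source: f₁ = f₀ · v/(v − v_e) = 478 × 346/334.89 ≈ 493.9 Hz.
On the return leg the driver is a moving observer: f₂ = f₁ · (v + v_e)/v = 493.9 × 357.11/346 ≈ 509.7 Hz.
Equivalently f₂ = f₀ · (v + v_e)/(v − v_e).
Beat against the emitted tone: |f₂ − f₀| = 2v_e·f₀/(v − v_e) = 2 × 11.11 × 478/334.89 ≈ 31.7 Hz.

31.7 Hz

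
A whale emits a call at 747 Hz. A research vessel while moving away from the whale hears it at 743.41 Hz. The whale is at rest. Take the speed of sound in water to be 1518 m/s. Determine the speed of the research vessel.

7.3 m/s

f' = f · (v − v_o)/v ⇒ v_o = v · |f'/f − 1|.
v_o = 1518 × |743.41/747 − 1| = 1518 × 0.004806 ≈ 7.3 m/s.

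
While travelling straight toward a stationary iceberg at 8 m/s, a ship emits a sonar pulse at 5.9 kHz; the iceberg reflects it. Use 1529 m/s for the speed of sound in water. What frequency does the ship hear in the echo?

5.96 kHz

The iceberg receives the sound from a moving source: f₁ = f₀ · v/(v − v_e) = 5.9 × 1529/1521 ≈ 5.93 kHz.
On the return leg the ship is a moving observer: f₂ = f₁ · (v + v_e)/v = 5.93 × 1537/1529 ≈ 5.96 kHz.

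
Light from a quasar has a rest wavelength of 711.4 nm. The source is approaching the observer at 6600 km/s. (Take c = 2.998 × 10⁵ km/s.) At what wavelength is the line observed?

695.9 nm

β = v/c = 6600/299800 = 0.0220.
Relativistic Doppler for wavelength: λ' = λ₀ · √((1 − β)/(1 + β)).
λ' = 711.4 × √(0.9780/1.0220) = 711.4 × 0.97822 ≈ 695.9 nm.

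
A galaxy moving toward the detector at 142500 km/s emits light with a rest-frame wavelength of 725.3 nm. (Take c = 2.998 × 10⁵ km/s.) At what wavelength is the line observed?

432.5 nm

β = v/c = 142500/299800 = 0.4753.
Relativistic Doppler for wavelength: λ' = λ₀ · √((1 − β)/(1 + β)).
λ' = 725.3 × √(0.5247/1.4753) = 725.3 × 0.59636 ≈ 432.5 nm.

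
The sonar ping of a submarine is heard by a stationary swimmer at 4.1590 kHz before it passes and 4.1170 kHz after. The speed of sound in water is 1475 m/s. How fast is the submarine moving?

7.5 m/s

f₁/f₂ = (v + v_s)/(v − v_s), so v_s = v · (f₁ − f₂)/(f₁ + f₂).
v_s = 1475 × (4.1590 − 4.1170)/(4.1590 + 4.1170) = 1475 × 0.0420/8.2760 ≈ 7.5 m/s.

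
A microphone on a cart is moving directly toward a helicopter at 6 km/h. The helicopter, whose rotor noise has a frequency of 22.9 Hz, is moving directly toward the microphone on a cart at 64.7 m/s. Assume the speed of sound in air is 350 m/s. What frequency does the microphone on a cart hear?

28.2 Hz

6 km/h = 1.667 m/s.
General Doppler shift: f' = f · (v + v_o)/(v − v_s).
f' = 22.9 × (350 + 1.667)/(350 − 64.7) = 22.9 × 351.67/285.3 ≈ 28.2 Hz.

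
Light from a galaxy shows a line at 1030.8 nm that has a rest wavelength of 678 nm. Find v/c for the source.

0.396c

λ'/λ₀ = 1.5204 > 1 (redshift), so the source is receding.
λ'/λ₀ = √((1 + β)/(1 − β)) for a receding source ⇒ β = (r² − 1)/(r² + 1) with r = λ'/λ₀.
β = (2.3115 − 1)/(2.3115 + 1) ≈ 0.396.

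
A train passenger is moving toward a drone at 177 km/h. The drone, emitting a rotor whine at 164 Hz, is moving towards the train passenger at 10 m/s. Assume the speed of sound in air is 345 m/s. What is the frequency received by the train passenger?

193 Hz

177 km/h = 49.17 m/s.
General Doppler shift: f' = f · (v + v_o)/(v − v_s).
f' = 164 × (345 + 49.17)/(345 − 10) = 164 × 394.17/335 ≈ 193 Hz.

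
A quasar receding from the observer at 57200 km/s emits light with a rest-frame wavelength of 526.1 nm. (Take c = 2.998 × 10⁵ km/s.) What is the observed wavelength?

β = v/c = 57200/299800 = 0.1908.
Relativistic Doppler for wavelength: λ' = λ₀ · √((1 + β)/(1 − β)).
λ' = 526.1 × √(1.1908/0.8092) = 526.1 × 1.21308 ≈ 638.2 nm.

638.2 nm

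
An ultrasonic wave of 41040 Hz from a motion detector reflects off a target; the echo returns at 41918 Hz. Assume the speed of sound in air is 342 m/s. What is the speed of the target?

Double Doppler shift off a moving reflector: f₂ = f₀ · (v + u)/(v − u) (u > 0 toward emitter).
Rearranging, u = v · (f₂ − f₀)/(f₂ + f₀) = 342 × 878/82958 ≈ 3.6 m/s.
So the target is moving at 3.6 m/s toward the emitter.

3.6 m/s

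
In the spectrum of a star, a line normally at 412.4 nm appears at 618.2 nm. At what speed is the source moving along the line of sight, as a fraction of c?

λ'/λ₀ = 1.4990 > 1 (redshift), so the source is receding.
λ'/λ₀ = √((1 + β)/(1 − β)) for a receding source ⇒ β = (r² − 1)/(r² + 1) with r = λ'/λ₀.
β = (2.2471 − 1)/(2.2471 + 1) ≈ 0.384.

0.384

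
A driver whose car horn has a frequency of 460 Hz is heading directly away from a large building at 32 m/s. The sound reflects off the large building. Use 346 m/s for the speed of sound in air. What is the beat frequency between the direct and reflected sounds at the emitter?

The large building receives the sound from a moving source: f₁ = f₀ · v/(v + v_e) = 460 × 346/378 ≈ 421.1 Hz.
On the return leg the driver is a moving observer: f₂ = f₁ · (v − v_e)/v = 421.1 × 314/346 ≈ 382.1 Hz.
Equivalently f₂ = f₀ · (v − v_e)/(v + v_e).
Beat against the emitted tone: |f₂ − f₀| = 2v_e·f₀/(v + v_e) = 2 × 32 × 460/378 ≈ 78 Hz.

78 Hz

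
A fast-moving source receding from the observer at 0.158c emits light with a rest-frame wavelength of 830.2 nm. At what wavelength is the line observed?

973.6 nm

Relativistic Doppler for wavelength: λ' = λ₀ · √((1 + β)/(1 − β)).
λ' = 830.2 × √(1.1580/0.8420) = 830.2 × 1.17273 ≈ 973.6 nm.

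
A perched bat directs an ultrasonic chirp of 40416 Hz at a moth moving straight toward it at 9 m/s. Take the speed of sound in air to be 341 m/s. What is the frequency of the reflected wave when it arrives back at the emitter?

42607 Hz

The moth first receives the wave as a moving observer: f₁ = f₀ · (v + u)/v = 40416 × (341 + 9)/341 ≈ 41483 Hz.
The reflection then acts as a moving source: f₂ = f₁ · v/(v − u) ≈ 42607 Hz.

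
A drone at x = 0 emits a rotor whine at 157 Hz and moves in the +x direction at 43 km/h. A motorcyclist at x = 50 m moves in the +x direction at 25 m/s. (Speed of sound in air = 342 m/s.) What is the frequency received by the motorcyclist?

43 km/h = 11.94 m/s.
The observer lies on the +x side, so the source is heading toward the observer and the observer is heading away from the source.
General Doppler shift: f' = f · (v − v_o)/(v − v_s).
f' = 157 × (342 − 25)/(342 − 11.94) = 157 × 317/330.06 ≈ 151 Hz.

151 Hz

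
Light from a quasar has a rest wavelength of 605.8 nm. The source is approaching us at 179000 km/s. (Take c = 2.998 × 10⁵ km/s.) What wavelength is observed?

β = v/c = 179000/299800 = 0.5971.
Relativistic Doppler for wavelength: λ' = λ₀ · √((1 − β)/(1 + β)).
λ' = 605.8 × √(0.4029/1.5971) = 605.8 × 0.50229 ≈ 304.3 nm.

304.3 nm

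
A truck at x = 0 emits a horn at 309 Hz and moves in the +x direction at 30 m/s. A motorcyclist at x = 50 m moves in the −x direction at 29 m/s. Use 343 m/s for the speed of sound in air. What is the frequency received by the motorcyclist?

The observer lies on the +x side, so the source is heading toward the observer and the observer is heading toward the source.
General Doppler shift: f' = f · (v + v_o)/(v − v_s).
f' = 309 × (343 + 29)/(343 − 30) = 309 × 372/313 ≈ 367 Hz.

367 Hz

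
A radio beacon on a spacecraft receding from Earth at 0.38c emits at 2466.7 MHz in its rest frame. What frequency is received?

Relativistic Doppler for frequency: f' = f₀ · √((1 − β)/(1 + β)).
f' = 2466.7 × √(0.6200/1.3800) = 2466.7 × 0.67028 ≈ 1653.4 MHz.

1653.4 MHz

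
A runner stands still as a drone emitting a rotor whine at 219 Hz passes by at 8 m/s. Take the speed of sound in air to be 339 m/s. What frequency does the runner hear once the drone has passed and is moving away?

214 Hz

Receding: f₂ = f · v/(v + v_s) = 219 × 339/347 ≈ 214 Hz.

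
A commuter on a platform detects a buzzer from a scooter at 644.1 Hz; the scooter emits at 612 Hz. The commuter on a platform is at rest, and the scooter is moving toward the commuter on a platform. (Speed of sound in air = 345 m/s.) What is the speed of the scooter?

f' = f · v/(v − v_s) ⇒ v_s = v · |1 − f/f'|.
v_s = 345 × |1 − 612/644.1| = 345 × 0.04984 ≈ 17.2 m/s.

17.2 m/s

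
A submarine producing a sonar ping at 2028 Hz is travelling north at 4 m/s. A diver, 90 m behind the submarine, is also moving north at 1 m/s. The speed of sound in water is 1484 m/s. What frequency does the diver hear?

The diver is behind, so the submarine is moving away from it while the diver is moving toward the submarine.
General Doppler shift: f' = f · (v + v_o)/(v + v_s).
f' = 2028 × (1484 + 1)/(1484 + 4) = 2028 × 1485/1488 ≈ 2024 Hz.

2024 Hz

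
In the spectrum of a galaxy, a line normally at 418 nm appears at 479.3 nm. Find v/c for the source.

λ'/λ₀ = 1.1467 > 1 (redshift), so the source is receding.
λ'/λ₀ = √((1 + β)/(1 − β)) for a receding source ⇒ β = (r² − 1)/(r² + 1) with r = λ'/λ₀.
β = (1.3148 − 1)/(1.3148 + 1) ≈ 0.136.

0.136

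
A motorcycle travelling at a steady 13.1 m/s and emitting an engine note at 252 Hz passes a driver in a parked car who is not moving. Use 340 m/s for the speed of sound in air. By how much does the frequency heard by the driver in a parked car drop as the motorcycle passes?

Approaching: f₁ = f · v/(v − v_s) = 252 × 340/326.9 ≈ 262.1 Hz.
Receding: f₂ = f · v/(v + v_s) = 252 × 340/353.1 ≈ 242.7 Hz.
Drop: f₁ − f₂ = 2f·v·v_s/(v² − v_s²) = 2 × 252 × 340 × 13.1/(340² − 13.1²) ≈ 19.4 Hz.

19.4 Hz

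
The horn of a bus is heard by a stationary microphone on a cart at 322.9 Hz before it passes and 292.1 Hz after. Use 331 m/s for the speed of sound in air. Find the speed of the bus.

f₁/f₂ = (v + v_s)/(v − v_s), so v_s = v · (f₁ − f₂)/(f₁ + f₂).
v_s = 331 × (322.9 − 292.1)/(322.9 + 292.1) = 331 × 30.8/615.0 ≈ 16.6 m/s.

16.6 m/s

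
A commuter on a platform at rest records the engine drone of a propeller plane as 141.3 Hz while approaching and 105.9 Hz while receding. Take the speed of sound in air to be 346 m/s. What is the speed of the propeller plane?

f₁/f₂ = (v + v_s)/(v − v_s), so v_s = v · (f₁ − f₂)/(f₁ + f₂).
v_s = 346 × (141.3 − 105.9)/(141.3 + 105.9) = 346 × 35.4/247.2 ≈ 50 m/s.

50 m/s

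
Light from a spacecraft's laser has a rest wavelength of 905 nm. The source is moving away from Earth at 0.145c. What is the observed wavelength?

Relativistic Doppler for wavelength: λ' = λ₀ · √((1 + β)/(1 − β)).
λ' = 905 × √(1.1450/0.8550) = 905 × 1.15723 ≈ 1047.3 nm.

1047.3 nm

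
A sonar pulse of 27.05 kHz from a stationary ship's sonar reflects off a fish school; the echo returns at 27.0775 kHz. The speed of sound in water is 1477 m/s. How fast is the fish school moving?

0.75 m/s

Double Doppler shift off a moving reflector: f₂ = f₀ · (v + u)/(v − u) (u > 0 toward emitter).
Rearranging, u = v · (f₂ − f₀)/(f₂ + f₀) = 1477 × 0.0275/54.1275 ≈ 0.75 m/s.
So the fish school is moving at 0.75 m/s toward the emitter.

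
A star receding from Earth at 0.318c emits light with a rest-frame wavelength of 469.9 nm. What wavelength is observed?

653.2 nm

Relativistic Doppler for wavelength: λ' = λ₀ · √((1 + β)/(1 − β)).
λ' = 469.9 × √(1.3180/0.6820) = 469.9 × 1.39016 ≈ 653.2 nm.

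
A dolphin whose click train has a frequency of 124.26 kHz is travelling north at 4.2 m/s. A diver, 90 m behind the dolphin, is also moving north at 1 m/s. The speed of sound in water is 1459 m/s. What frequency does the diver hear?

The diver is behind, so the dolphin is moving away from it while the diver is moving toward the dolphin.
Both move, so f' = f · (v + v_o)/(v + v_s).
f' = 124.26 × (1459 + 1)/(1459 + 4.2) = 124.26 × 1460/1463.2 ≈ 124.0 kHz.

124.0 kHz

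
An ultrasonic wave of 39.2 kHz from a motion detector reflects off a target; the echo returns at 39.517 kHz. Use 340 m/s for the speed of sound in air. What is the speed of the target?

1.37 m/s

Double Doppler shift off a moving reflector: f₂ = f₀ · (v + u)/(v − u) (u > 0 toward emitter).
Rearranging, u = v · (f₂ − f₀)/(f₂ + f₀) = 340 × 0.317/78.717 ≈ 1.37 m/s.
So the target is moving at 1.37 m/s toward the emitter.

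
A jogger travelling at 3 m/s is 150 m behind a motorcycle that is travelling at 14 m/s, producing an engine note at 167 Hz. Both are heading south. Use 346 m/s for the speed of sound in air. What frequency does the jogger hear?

162 Hz

The jogger is behind, so the motorcycle is moving away from it while the jogger is moving toward the motorcycle.
With source receding and observer approaching, f' = f · (v + v_o)/(v + v_s).
f' = 167 × (346 + 3)/(346 + 14) = 167 × 349/360 ≈ 162 Hz.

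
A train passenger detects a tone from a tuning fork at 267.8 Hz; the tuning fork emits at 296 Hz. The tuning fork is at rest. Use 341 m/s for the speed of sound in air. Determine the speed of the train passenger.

32 m/s

f' < f, so the train passenger is receding.
f' = f · (v − v_o)/v ⇒ v_o = v · |f'/f − 1|.
v_o = 341 × |267.8/296 − 1| = 341 × 0.09527 ≈ 32 m/s.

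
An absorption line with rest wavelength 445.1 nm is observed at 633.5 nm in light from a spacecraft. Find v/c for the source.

λ'/λ₀ = 1.4233 > 1 (redshift), so the source is receding.
λ'/λ₀ = √((1 + β)/(1 − β)) for a receding source ⇒ β = (r² − 1)/(r² + 1) with r = λ'/λ₀.
β = (2.0257 − 1)/(2.0257 + 1) ≈ 0.339.

0.339c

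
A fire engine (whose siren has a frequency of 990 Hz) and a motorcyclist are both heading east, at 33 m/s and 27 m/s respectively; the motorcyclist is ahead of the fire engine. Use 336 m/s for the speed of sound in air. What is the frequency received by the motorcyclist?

The motorcyclist is ahead, so the fire engine is moving toward it while the motorcyclist is moving away from the fire engine.
With source approaching and observer receding, f' = f · (v − v_o)/(v − v_s).
f' = 990 × (336 − 27)/(336 − 33) = 990 × 309/303 ≈ 1010 Hz.

1010 Hz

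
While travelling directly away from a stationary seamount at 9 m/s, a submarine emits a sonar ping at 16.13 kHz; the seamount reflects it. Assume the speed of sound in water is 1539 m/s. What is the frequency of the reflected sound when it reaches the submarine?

15.94 kHz

The seamount receives the sound from a moving source: f₁ = f₀ · v/(v + v_e) = 16.13 × 1539/1548 ≈ 16.04 kHz.
On the return leg the submarine is a moving observer: f₂ = f₁ · (v − v_e)/v = 16.04 × 1530/1539 ≈ 15.94 kHz.
Equivalently f₂ = f₀ · (v − v_e)/(v + v_e).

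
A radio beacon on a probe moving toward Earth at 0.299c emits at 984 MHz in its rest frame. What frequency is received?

1339.5 MHz

Relativistic Doppler for frequency: f' = f₀ · √((1 + β)/(1 − β)).
f' = 984 × √(1.2990/0.7010) = 984 × 1.36127 ≈ 1339.5 MHz.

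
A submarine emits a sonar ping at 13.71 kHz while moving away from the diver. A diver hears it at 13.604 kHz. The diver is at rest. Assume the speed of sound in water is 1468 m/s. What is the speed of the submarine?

11.4 m/s

f' = f · v/(v + v_s) ⇒ v_s = v · |1 − f/f'|.
v_s = 1468 × |1 − 13.71/13.604| = 1468 × 0.007792 ≈ 11.4 m/s.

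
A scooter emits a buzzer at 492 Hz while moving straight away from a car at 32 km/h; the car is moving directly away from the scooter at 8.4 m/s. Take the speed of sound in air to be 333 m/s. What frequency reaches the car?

32 km/h = 8.889 m/s.
General Doppler shift: f' = f · (v − v_o)/(v + v_s).
f' = 492 × (333 − 8.4)/(333 + 8.889) = 492 × 324.6/341.89 ≈ 467 Hz.

467 Hz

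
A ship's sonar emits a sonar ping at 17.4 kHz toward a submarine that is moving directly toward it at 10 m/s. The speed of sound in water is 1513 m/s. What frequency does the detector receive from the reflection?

The submarine first receives the wave as a moving observer: f₁ = f₀ · (v + u)/v = 17.4 × (1513 + 10)/1513 ≈ 17.52 kHz.
The reflection then acts as a moving source: f₂ = f₁ · v/(v − u) ≈ 17.63 kHz.
Equivalently f₂ = f₀ · (v + u)/(v − u).

17.63 kHz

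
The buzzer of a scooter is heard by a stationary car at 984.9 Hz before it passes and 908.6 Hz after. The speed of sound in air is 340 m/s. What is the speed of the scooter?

13.7 m/s

f₁/f₂ = (v + v_s)/(v − v_s), so v_s = v · (f₁ − f₂)/(f₁ + f₂).
v_s = 340 × (984.9 − 908.6)/(984.9 + 908.6) = 340 × 76.3/1893.5 ≈ 13.7 m/s.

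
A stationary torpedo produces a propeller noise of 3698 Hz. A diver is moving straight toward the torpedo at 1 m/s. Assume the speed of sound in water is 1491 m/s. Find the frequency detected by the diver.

3700 Hz

Moving observer, stationary source: f' = f · (v + v_o)/v.
f' = 3698 × (1491 + 1)/1491 = 3698 × 1492/1491 ≈ 3700 Hz.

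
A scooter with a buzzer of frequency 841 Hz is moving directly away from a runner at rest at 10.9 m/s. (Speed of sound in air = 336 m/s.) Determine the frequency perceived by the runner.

Moving source, stationary observer: f' = f · v/(v + v_s) since the source is receding.
f' = 841 × 336/(336 + 10.9) = 841 × 336/346.9 ≈ 815 Hz.

815 Hz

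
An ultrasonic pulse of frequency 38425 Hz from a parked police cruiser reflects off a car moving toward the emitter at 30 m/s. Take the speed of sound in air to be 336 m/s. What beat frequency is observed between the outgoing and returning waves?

The car first receives the wave as a moving observer: f₁ = f₀ · (v + u)/v = 38425 × (336 + 30)/336 ≈ 41856 Hz.
On reflection it acts as a source moving toward the stationary detector: f₂ = f₁ · v/(v − u) = 41856 × 336/306 ≈ 45959 Hz.
Beat frequency: |f₂ − f₀| = 2u·f₀/(v − u) = 2 × 30 × 38425/306 ≈ 7534 Hz.

7534 Hz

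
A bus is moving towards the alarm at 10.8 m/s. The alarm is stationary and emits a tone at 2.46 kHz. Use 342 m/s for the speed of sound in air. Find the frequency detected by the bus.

2.54 kHz

Moving observer, stationary source: f' = f · (v + v_o)/v.
f' = 2.46 × (342 + 10.8)/342 = 2.46 × 352.8/342 ≈ 2.54 kHz.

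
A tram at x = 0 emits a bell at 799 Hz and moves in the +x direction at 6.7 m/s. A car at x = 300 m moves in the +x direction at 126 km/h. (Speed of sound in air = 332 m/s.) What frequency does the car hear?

729 Hz

126 km/h = 35 m/s.
The observer lies on the +x side, so the source is heading toward the observer and the observer is heading away from the source.
Both move, so f' = f · (v − v_o)/(v − v_s).
f' = 799 × (332 − 35)/(332 − 6.7) = 799 × 297/325.3 ≈ 729 Hz.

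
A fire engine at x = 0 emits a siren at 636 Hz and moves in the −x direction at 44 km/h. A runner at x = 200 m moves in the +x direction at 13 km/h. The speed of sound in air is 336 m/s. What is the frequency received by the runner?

607 Hz

44 km/h = 12.22 m/s; 13 km/h = 3.611 m/s.
The observer lies on the +x side, so the source is heading away from the observer and the observer is heading away from the source.
With source receding and observer receding, f' = f · (v − v_o)/(v + v_s).
f' = 636 × (336 − 3.611)/(336 + 12.22) = 636 × 332.39/348.22 ≈ 607 Hz.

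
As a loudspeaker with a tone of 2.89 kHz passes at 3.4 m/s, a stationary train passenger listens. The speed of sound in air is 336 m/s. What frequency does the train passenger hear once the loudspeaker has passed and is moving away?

Receding: f₂ = f · v/(v + v_s) = 2.89 × 336/339.4 ≈ 2.86 kHz.

2.86 kHz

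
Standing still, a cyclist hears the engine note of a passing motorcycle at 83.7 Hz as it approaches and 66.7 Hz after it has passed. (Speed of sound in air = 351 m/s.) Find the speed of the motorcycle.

f₁/f₂ = (v + v_s)/(v − v_s), so v_s = v · (f₁ − f₂)/(f₁ + f₂).
v_s = 351 × (83.7 − 66.7)/(83.7 + 66.7) = 351 × 17.0/150.4 ≈ 40 m/s.

40 m/s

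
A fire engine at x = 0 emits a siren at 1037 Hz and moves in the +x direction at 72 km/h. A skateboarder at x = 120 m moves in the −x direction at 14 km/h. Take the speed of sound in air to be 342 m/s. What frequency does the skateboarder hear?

1114 Hz

72 km/h = 20 m/s; 14 km/h = 3.889 m/s.
The observer lies on the +x side, so the source is heading toward the observer and the observer is heading toward the source.
With source approaching and observer approaching, f' = f · (v + v_o)/(v − v_s).
f' = 1037 × (342 + 3.889)/(342 − 20) = 1037 × 345.89/322 ≈ 1114 Hz.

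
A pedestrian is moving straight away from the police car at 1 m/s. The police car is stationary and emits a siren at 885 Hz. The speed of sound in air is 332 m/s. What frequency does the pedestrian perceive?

882 Hz

Only the observer moves, away from the source, so f' = f · (v − v_o)/v.
f' = 885 × (332 − 1)/332 = 885 × 331/332 ≈ 882 Hz.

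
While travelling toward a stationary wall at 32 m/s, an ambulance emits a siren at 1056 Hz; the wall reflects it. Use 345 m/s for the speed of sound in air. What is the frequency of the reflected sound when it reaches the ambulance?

The wall receives the sound from a moving source: f₁ = f₀ · v/(v − v_e) = 1056 × 345/313 ≈ 1164 Hz.
On the return leg the ambulance is a moving observer: f₂ = f₁ · (v + v_e)/v = 1164 × 377/345 ≈ 1272 Hz.
Equivalently f₂ = f₀ · (v + v_e)/(v − v_e).

1272 Hz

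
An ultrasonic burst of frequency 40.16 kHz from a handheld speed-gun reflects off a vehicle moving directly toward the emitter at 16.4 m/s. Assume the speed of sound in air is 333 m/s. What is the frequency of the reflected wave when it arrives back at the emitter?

At the vehicle (a moving observer), f₁ = f₀ · (v + u)/v = 40.16 × 349.4/333 ≈ 42.1 kHz.
On reflection it acts as a source moving toward the stationary detector: f₂ = f₁ · v/(v − u) = 42.1 × 333/316.6 ≈ 44.3 kHz.

44.3 kHz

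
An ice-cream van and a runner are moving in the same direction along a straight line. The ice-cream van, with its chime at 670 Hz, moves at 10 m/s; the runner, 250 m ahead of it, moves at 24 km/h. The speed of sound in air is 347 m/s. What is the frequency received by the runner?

24 km/h = 6.667 m/s.
The runner is ahead, so the ice-cream van is moving toward it while the runner is moving away from the ice-cream van.
With source approaching and observer receding, f' = f · (v − v_o)/(v − v_s).
f' = 670 × (347 − 6.667)/(347 − 10) = 670 × 340.33/337 ≈ 677 Hz.

677 Hz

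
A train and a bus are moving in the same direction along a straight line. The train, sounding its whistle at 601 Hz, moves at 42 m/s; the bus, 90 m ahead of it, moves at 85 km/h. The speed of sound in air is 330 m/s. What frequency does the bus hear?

639 Hz

85 km/h = 23.61 m/s.
The bus is ahead, so the train is moving toward it while the bus is moving away from the train.
Both move, so f' = f · (v − v_o)/(v − v_s).
f' = 601 × (330 − 23.61)/(330 − 42) = 601 × 306.39/288 ≈ 639 Hz.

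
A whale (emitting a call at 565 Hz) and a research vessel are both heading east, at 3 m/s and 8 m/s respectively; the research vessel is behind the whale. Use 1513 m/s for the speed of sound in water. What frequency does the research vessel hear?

567 Hz

The research vessel is behind, so the whale is moving away from it while the research vessel is moving toward the whale.
General Doppler shift: f' = f · (v + v_o)/(v + v_s).
f' = 565 × (1513 + 8)/(1513 + 3) = 565 × 1521/1516 ≈ 567 Hz.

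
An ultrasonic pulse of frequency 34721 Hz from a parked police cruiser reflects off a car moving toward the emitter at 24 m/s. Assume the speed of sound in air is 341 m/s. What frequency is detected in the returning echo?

39978 Hz

The car first receives the wave as a moving observer: f₁ = f₀ · (v + u)/v = 34721 × (341 + 24)/341 ≈ 37165 Hz.
The reflection then acts as a moving source: f₂ = f₁ · v/(v − u) ≈ 39978 Hz.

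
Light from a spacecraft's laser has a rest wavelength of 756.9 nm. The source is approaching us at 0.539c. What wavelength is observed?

Relativistic Doppler for wavelength: λ' = λ₀ · √((1 − β)/(1 + β)).
λ' = 756.9 × √(0.4610/1.5390) = 756.9 × 0.54731 ≈ 414.3 nm.

414.3 nm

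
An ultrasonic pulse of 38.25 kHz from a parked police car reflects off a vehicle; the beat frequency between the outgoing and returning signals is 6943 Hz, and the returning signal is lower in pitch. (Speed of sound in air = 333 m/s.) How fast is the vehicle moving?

Double Doppler shift off a moving reflector: f₂ = f₀ · (v + u)/(v − u) (u > 0 toward emitter).
Returning signal is lower, so f₂ = f₀ − Δf = 38250 − 6943 = 31307 Hz.
Rearranging, u = v · (f₂ − f₀)/(f₂ + f₀) = 333 × -6943/69557 ≈ -33 m/s.
So the vehicle is moving at 33 m/s away from the emitter.

33 m/s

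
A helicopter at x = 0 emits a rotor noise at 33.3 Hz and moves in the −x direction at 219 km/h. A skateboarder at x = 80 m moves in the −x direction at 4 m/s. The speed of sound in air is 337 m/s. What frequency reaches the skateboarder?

28.5 Hz

219 km/h = 60.83 m/s.
The observer lies on the +x side, so the source is heading away from the observer and the observer is heading toward the source.
With source receding and observer approaching, f' = f · (v + v_o)/(v + v_s).
f' = 33.3 × (337 + 4)/(337 + 60.83) = 33.3 × 341/397.83 ≈ 28.5 Hz.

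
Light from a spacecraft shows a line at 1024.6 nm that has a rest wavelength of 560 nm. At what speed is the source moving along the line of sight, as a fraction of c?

λ'/λ₀ = 1.8296 > 1 (redshift), so the source is receding.
λ'/λ₀ = √((1 + β)/(1 − β)) for a receding source ⇒ β = (r² − 1)/(r² + 1) with r = λ'/λ₀.
β = (3.3476 − 1)/(3.3476 + 1) ≈ 0.540.

0.540c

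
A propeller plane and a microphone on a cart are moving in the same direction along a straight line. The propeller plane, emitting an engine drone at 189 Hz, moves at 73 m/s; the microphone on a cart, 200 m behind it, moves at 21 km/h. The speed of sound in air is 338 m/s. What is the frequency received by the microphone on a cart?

21 km/h = 5.833 m/s.
The microphone on a cart is behind, so the propeller plane is moving away from it while the microphone on a cart is moving toward the propeller plane.
With source receding and observer approaching, f' = f · (v + v_o)/(v + v_s).
f' = 189 × (338 + 5.833)/(338 + 73) = 189 × 343.83/411 ≈ 158 Hz.

158 Hz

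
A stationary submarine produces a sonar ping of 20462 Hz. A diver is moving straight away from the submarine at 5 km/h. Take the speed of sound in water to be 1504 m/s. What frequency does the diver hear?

5 km/h = 1.389 m/s.
Moving observer, stationary source: f' = f · (v − v_o)/v.
f' = 20462 × (1504 − 1.389)/1504 = 20462 × 1502.6/1504 ≈ 20443 Hz.

20443 Hz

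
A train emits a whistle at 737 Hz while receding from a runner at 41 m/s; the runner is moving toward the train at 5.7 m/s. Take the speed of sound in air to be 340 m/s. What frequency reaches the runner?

With source receding and observer approaching, f' = f · (v + v_o)/(v + v_s).
f' = 737 × (340 + 5.7)/(340 + 41) = 737 × 345.7/381 ≈ 669 Hz.

669 Hz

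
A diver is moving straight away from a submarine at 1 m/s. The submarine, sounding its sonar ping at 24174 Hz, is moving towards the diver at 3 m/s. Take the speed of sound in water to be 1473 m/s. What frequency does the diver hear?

24207 Hz

General Doppler shift: f' = f · (v − v_o)/(v − v_s).
f' = 24174 × (1473 − 1)/(1473 − 3) = 24174 × 1472/1470 ≈ 24207 Hz.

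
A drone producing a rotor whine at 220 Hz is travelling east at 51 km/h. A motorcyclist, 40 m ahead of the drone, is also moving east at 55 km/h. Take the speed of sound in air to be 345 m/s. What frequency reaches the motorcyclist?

51 km/h = 14.17 m/s; 55 km/h = 15.28 m/s.
The motorcyclist is ahead, so the drone is moving toward it while the motorcyclist is moving away from the drone.
Both move, so f' = f · (v − v_o)/(v − v_s).
f' = 220 × (345 − 15.28)/(345 − 14.17) = 220 × 329.72/330.83 ≈ 219 Hz.

219 Hz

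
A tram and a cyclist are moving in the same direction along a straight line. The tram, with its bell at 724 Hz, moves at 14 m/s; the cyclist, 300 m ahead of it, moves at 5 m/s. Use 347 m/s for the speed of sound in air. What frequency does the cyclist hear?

744 Hz

The cyclist is ahead, so the tram is moving toward it while the cyclist is moving away from the tram.
With source approaching and observer receding, f' = f · (v − v_o)/(v − v_s).
f' = 724 × (347 − 5)/(347 − 14) = 724 × 342/333 ≈ 744 Hz.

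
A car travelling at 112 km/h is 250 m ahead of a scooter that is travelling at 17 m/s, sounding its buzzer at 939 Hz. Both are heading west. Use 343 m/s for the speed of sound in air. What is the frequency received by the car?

898 Hz

112 km/h = 31.11 m/s.
The car is ahead, so the scooter is moving toward it while the car is moving away from the scooter.
General Doppler shift: f' = f · (v − v_o)/(v − v_s).
f' = 939 × (343 − 31.11)/(343 − 17) = 939 × 311.89/326 ≈ 898 Hz.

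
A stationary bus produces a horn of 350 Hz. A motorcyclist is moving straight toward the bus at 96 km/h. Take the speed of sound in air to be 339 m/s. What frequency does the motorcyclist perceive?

378 Hz

96 km/h = 26.67 m/s.
Only the observer moves, toward the source, so f' = f · (v + v_o)/v.
f' = 350 × (339 + 26.67)/339 = 350 × 365.67/339 ≈ 378 Hz.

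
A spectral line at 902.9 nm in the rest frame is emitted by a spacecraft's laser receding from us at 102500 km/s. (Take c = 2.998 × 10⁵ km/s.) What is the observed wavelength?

1289.3 nm

β = v/c = 102500/299800 = 0.3419.
Relativistic Doppler for wavelength: λ' = λ₀ · √((1 + β)/(1 − β)).
λ' = 902.9 × √(1.3419/0.6581) = 902.9 × 1.42794 ≈ 1289.3 nm.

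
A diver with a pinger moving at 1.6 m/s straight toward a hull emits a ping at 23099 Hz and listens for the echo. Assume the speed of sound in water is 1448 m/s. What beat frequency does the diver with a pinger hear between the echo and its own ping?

The hull receives the sound from a moving source: f₁ = f₀ · v/(v − v_e) = 23099 × 1448/1446.4 ≈ 23124.6 Hz.
On the return leg the diver with a pinger is a moving observer: f₂ = f₁ · (v + v_e)/v = 23124.6 × 1449.6/1448 ≈ 23150.1 Hz.
Beat against the emitted tone: |f₂ − f₀| = 2v_e·f₀/(v − v_e) = 2 × 1.6 × 23099/1446.4 ≈ 51.1 Hz.

51.1 Hz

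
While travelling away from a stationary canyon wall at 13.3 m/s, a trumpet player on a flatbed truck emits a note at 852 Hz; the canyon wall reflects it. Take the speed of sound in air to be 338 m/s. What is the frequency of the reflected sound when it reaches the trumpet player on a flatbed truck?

787 Hz

The canyon wall receives the sound from a moving source: f₁ = f₀ · v/(v + v_e) = 852 × 338/351.3 ≈ 820 Hz.
On the return leg the trumpet player on a flatbed truck is a moving observer: f₂ = f₁ · (v − v_e)/v = 820 × 324.7/338 ≈ 787 Hz.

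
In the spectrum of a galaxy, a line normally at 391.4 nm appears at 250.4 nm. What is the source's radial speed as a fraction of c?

λ'/λ₀ = 0.6398 < 1 (blueshift), so the source is approaching.
λ'/λ₀ = √((1 − β)/(1 + β)) for an approaching source ⇒ β = (1 − r²)/(1 + r²) with r = λ'/λ₀.
β = (1 − 0.4093)/(1 + 0.4093) ≈ 0.419.

0.419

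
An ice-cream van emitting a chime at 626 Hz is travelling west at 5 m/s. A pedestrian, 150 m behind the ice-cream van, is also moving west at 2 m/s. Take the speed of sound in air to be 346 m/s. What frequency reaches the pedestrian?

The pedestrian is behind, so the ice-cream van is moving away from it while the pedestrian is moving toward the ice-cream van.
With source receding and observer approaching, f' = f · (v + v_o)/(v + v_s).
f' = 626 × (346 + 2)/(346 + 5) = 626 × 348/351 ≈ 621 Hz.

621 Hz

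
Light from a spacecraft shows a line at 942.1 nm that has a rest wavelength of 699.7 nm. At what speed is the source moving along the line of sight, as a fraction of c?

λ'/λ₀ = 1.3464 > 1 (redshift), so the source is receding.
λ'/λ₀ = √((1 + β)/(1 − β)) for a receding source ⇒ β = (r² − 1)/(r² + 1) with r = λ'/λ₀.
β = (1.8129 − 1)/(1.8129 + 1) ≈ 0.289.

0.289c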